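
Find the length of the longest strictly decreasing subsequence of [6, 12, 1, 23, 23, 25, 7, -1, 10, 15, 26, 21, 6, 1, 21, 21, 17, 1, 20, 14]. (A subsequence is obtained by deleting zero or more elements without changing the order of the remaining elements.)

Let dp[i] be the longest decreasing subsequence ending at position i. Then dp = [1, 1, 2, 1, 1, 1, 2, 3, 2, 2, 1, 2, 3, 4, 2, 2, 3, 4, 3, 4].
The maximum is 4; one witness is 12, 7, 6, 1 at positions 2,7,13,14.

4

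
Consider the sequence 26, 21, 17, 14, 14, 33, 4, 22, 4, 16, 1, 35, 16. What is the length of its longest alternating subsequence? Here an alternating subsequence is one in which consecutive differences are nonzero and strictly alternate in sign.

10

Track the best alternating length ending on an up-step vs a down-step at each position: up/down = 1/1, 1/2, 1/2, 1/2, 1/2, 3/1, 1/4, 5/4, 1/6, 7/6, 1/8, 9/1, 9/10.
The maximum over both is 10; one such subsequence is 26, 21, 33, 4, 22, 4, 16, 1, 35, 16.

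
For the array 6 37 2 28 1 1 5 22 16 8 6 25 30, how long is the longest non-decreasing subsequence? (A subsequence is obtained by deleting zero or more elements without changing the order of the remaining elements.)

6

One longest non-decreasing subsequence is 1, 1, 5, 22, 25, 30 (positions 5,6,7,8,12,13), of length 6; no longer one exists.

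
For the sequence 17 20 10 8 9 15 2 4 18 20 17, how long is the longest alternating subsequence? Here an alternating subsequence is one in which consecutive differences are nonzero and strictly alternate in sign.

7

Track the best alternating length ending on an up-step vs a down-step at each position: up/down = 1/1, 2/1, 1/3, 1/3, 4/3, 4/3, 1/5, 6/5, 6/3, 6/1, 6/7.
The maximum over both is 7; one such subsequence is 17, 20, 8, 9, 2, 18, 17.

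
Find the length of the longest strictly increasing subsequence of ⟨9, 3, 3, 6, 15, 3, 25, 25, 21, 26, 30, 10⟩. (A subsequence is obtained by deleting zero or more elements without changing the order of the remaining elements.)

One longest increasing subsequence is 3, 6, 15, 25, 26, 30 (positions 2,4,5,7,10,11), of length 6; no longer one exists.

6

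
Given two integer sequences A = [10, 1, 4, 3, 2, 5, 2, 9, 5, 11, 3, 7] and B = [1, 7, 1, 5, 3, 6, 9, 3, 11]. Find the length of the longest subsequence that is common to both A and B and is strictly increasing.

For each value that appears in both, track the longest common increasing run ending there.
The best achievable length is 4; one witness is 1, 5, 9, 11 (A-positions 2,6,8,10, B-positions 1,4,7,9).

4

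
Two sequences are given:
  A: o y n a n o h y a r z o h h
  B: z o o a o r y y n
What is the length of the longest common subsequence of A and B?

Backtracking the LCS table gives one alignment: o (A1,B3) → a (A4,B4) → o (A6,B5) → y (A8,B8).
So the longest common subsequence has length 4.

4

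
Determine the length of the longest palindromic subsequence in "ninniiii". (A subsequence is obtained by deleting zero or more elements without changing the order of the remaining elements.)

5

Using dp[i][j] = 2 + dp[i+1][j−1] if the ends match, else max(dp[i+1][j], dp[i][j−1]):
dp[1][8] = 5. A witness is iiiii at positions 2,5,6,7,8.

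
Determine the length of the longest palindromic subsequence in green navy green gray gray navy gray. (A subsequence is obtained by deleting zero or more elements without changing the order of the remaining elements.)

4

Using dp[i][j] = 2 + dp[i+1][j−1] if the ends match, else max(dp[i+1][j], dp[i][j−1]):
dp[1][7] = 4. A witness is navy gray gray navy at positions 2,4,5,6.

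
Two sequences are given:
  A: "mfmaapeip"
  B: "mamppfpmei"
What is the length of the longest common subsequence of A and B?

5

A longest common subsequence is mfmei (length 5); the LCS DP confirms no longer common subsequence exists.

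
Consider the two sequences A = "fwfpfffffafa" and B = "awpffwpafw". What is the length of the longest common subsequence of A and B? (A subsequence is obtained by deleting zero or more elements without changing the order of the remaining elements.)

6

Backtracking the LCS table gives one alignment: w (A2,B2) → p (A4,B3) → f (A5,B4) → f (A6,B5) → a (A10,B8) → f (A11,B9).
So the longest common subsequence has length 6.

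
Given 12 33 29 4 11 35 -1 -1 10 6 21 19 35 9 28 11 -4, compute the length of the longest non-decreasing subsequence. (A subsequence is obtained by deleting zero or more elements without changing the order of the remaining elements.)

Scanning left to right, the best length ending at each element is: 12→1, 33→2, 29→2, 4→1, 11→2, 35→3, -1→1, -1→2, 10→3, 6→3, 21→4, 19→4, 35→5, 9→4, 28→5, 11→5, -4→1.
So the longest non-decreasing subsequence has length 5, e.g. -1, -1, 10, 21, 35.

5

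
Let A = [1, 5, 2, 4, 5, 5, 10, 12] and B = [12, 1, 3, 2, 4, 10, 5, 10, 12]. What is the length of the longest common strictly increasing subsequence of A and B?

6

For each value that appears in both, track the longest common increasing run ending there.
The best achievable length is 6; one witness is 1, 2, 4, 5, 10, 12 (A-positions 1,3,4,5,7,8, B-positions 2,4,5,7,8,9).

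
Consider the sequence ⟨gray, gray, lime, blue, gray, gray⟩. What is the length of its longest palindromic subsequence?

5

Using dp[i][j] = 2 + dp[i+1][j−1] if the ends match, else max(dp[i+1][j], dp[i][j−1]):
dp[1][6] = 5. A witness is gray gray blue gray gray at positions 1,2,4,5,6.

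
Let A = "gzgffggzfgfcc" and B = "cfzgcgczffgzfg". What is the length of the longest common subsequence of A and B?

8

Backtracking the LCS table gives one alignment: g (A1,B6) → z (A2,B8) → f (A4,B9) → f (A5,B10) → g (A7,B11) → z (A8,B12) → f (A9,B13) → g (A10,B14).
So the longest common subsequence has length 8.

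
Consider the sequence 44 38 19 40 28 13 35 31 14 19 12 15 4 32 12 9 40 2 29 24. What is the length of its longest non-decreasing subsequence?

One longest non-decreasing subsequence is 19, 28, 31, 32, 40 (positions 3,5,8,14,17), of length 5; no longer one exists.

5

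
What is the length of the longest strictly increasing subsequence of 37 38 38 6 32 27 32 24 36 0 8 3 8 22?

Let dp[i] be the longest increasing subsequence ending at position i. Then dp = [1, 2, 2, 1, 2, 2, 3, 2, 4, 1, 2, 2, 3, 4].
The maximum is 4; one witness is 6, 27, 32, 36 at positions 4,6,7,9.

4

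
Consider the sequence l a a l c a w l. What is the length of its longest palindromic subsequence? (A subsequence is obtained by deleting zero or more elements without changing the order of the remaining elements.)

Using dp[i][j] = 2 + dp[i+1][j−1] if the ends match, else max(dp[i+1][j], dp[i][j−1]):
dp[1][8] = 5. A witness is lacal at positions 1,3,5,6,8.

5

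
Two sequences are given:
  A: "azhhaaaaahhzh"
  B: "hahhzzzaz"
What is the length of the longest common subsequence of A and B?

5

A longest common subsequence is ahhaz (length 5); the LCS DP confirms no longer common subsequence exists.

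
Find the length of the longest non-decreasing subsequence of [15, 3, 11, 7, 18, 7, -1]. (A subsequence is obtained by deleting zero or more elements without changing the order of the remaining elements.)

Let dp[i] be the longest non-decreasing subsequence ending at position i. Then dp = [1, 1, 2, 2, 3, 3, 1].
The maximum is 3; one witness is 3, 11, 18 at positions 2,3,5.

3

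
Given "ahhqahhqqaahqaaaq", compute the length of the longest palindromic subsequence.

One longest palindromic subsequence is qaaaqaaaq (positions 4,5,10,11,13,14,15,16,17); it reads the same forward and backward, and the interval DP gives dp[1][17] = 9.

9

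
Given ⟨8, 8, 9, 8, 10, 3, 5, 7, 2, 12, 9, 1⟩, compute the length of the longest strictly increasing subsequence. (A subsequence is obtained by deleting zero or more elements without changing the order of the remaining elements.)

4

One longest increasing subsequence is 8, 9, 10, 12 (positions 1,3,5,10), of length 4; no longer one exists.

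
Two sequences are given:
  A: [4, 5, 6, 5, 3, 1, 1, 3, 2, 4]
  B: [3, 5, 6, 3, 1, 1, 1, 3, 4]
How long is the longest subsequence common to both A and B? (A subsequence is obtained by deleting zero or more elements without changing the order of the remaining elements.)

Backtracking the LCS table gives one alignment: 5 (A2,B2) → 6 (A3,B3) → 3 (A5,B4) → 1 (A6,B6) → 1 (A7,B7) → 3 (A8,B8) → 4 (A10,B9).
So the longest common subsequence has length 7.

7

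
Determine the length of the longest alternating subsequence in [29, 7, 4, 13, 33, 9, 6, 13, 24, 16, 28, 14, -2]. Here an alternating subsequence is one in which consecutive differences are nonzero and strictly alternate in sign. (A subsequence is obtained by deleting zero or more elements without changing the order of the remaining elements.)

8

A longest alternating subsequence is 29, 7, 13, 9, 24, 16, 28, 14 (positions 1,2,4,6,9,10,11,12); its 7 consecutive differences strictly alternate in sign, and length 8 is optimal.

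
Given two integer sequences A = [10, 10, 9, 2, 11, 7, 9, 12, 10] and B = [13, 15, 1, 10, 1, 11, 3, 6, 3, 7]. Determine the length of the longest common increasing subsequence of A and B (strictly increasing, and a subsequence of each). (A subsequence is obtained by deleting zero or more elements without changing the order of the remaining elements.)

2

A longest common strictly increasing subsequence is 10, 11 (length 2); it appears in order in both A and B, and no longer such subsequence exists.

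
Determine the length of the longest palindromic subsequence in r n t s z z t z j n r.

8

One longest palindromic subsequence is rntzztnr (positions 1,2,3,5,6,7,10,11); it reads the same forward and backward, and the interval DP gives dp[1][11] = 8.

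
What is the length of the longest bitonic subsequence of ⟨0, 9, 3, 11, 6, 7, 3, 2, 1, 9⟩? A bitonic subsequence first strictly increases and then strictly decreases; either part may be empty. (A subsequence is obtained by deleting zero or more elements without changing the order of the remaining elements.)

7

One longest bitonic subsequence is 0, 9, 11, 7, 3, 2, 1 (positions 1,2,4,6,7,8,9): it rises to 11 then falls. Length 7 is optimal.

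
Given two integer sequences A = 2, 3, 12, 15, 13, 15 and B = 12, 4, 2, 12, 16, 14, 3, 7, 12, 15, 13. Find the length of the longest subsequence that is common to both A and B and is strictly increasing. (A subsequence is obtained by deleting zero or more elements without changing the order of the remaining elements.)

A longest common strictly increasing subsequence is 2, 3, 12, 15 (length 4); it appears in order in both A and B, and no longer such subsequence exists.

4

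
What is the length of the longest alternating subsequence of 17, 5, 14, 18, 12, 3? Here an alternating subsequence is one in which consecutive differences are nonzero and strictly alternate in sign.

Track the best alternating length ending on an up-step vs a down-step at each position: up/down = 1/1, 1/2, 3/2, 3/1, 3/4, 1/4.
The maximum over both is 4; one such subsequence is 17, 5, 14, 12.

4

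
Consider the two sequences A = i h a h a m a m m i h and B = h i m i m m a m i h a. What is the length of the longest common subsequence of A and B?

Backtracking the LCS table gives one alignment: i (A1,B4) → m (A6,B6) → a (A7,B7) → m (A9,B8) → i (A10,B9) → h (A11,B10).
So the longest common subsequence has length 6.

6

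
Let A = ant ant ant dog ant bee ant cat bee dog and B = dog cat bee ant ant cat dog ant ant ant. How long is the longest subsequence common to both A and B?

5

A longest common subsequence is ant, ant, ant, ant, ant (length 5); the LCS DP confirms no longer common subsequence exists.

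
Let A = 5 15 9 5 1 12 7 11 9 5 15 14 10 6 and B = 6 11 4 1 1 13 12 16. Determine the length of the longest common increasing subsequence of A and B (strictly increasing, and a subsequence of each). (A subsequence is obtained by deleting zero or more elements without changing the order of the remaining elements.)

A longest common strictly increasing subsequence is 1, 12 (length 2); it appears in order in both A and B, and no longer such subsequence exists.

2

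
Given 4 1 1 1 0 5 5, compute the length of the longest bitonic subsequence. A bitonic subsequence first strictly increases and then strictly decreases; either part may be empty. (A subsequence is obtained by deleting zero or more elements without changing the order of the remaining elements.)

One longest bitonic subsequence is 4, 1, 0 (positions 1,4,5): it rises to 4 then falls. Length 3 is optimal.

3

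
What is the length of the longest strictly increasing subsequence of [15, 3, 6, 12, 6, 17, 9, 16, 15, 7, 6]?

4

Let dp[i] be the longest increasing subsequence ending at position i. Then dp = [1, 1, 2, 3, 2, 4, 3, 4, 4, 3, 2].
The maximum is 4; one witness is 3, 6, 12, 17 at positions 2,3,4,6.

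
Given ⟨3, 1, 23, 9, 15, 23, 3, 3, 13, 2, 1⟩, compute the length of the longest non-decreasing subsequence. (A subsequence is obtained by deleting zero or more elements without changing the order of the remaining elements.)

Let dp[i] be the longest non-decreasing subsequence ending at position i. Then dp = [1, 1, 2, 2, 3, 4, 2, 3, 4, 2, 2].
The maximum is 4; one witness is 3, 9, 15, 23 at positions 1,4,5,6.

4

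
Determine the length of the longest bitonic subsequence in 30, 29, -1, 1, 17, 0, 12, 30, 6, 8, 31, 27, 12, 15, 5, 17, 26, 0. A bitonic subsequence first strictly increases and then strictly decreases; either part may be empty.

One longest bitonic subsequence is -1, 1, 17, 30, 31, 27, 15, 5, 0 (positions 3,4,5,8,11,12,14,15,18): it rises to 31 then falls. Length 9 is optimal.

9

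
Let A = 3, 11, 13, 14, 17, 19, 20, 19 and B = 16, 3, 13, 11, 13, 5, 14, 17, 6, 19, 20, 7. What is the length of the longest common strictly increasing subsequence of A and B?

7

For each value that appears in both, track the longest common increasing run ending there.
The best achievable length is 7; one witness is 3, 11, 13, 14, 17, 19, 20 (A-positions 1,2,3,4,5,6,7, B-positions 2,4,5,7,8,10,11).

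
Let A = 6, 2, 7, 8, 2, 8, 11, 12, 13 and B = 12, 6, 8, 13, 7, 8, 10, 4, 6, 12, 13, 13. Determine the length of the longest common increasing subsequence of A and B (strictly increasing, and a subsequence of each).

A longest common strictly increasing subsequence is 6, 7, 8, 12, 13 (length 5); it appears in order in both A and B, and no longer such subsequence exists.

5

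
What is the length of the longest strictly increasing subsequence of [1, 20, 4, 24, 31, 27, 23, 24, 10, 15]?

Scanning left to right, the best length ending at each element is: 1→1, 20→2, 4→2, 24→3, 31→4, 27→4, 23→3, 24→4, 10→3, 15→4.
So the longest increasing subsequence has length 4, e.g. 1, 20, 24, 31.

4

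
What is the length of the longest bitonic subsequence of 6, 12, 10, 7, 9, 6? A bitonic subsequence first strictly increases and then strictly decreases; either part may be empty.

5

Let inc[i] be the LIS ending at i and dec[i] the longest strictly decreasing subsequence starting at i. inc = [1, 2, 2, 2, 3, 1], dec = [1, 4, 3, 2, 2, 1].
max_i inc[i]+dec[i]−1 = 5, with one witness 6, 12, 10, 9, 6.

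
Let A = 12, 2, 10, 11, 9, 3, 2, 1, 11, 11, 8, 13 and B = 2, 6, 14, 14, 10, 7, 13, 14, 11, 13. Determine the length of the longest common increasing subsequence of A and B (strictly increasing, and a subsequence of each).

4

A longest common strictly increasing subsequence is 2, 10, 11, 13 (length 4); it appears in order in both A and B, and no longer such subsequence exists.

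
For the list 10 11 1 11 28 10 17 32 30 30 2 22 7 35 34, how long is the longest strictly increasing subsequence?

Let dp[i] be the longest increasing subsequence ending at position i. Then dp = [1, 2, 1, 2, 3, 2, 3, 4, 4, 4, 2, 4, 3, 5, 5].
The maximum is 5; one witness is 10, 11, 28, 32, 35 at positions 1,2,5,8,14.

5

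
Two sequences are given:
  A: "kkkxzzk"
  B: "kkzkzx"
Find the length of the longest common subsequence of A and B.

Backtracking the LCS table gives one alignment: k (A1,B1) → k (A2,B2) → k (A3,B4) → x (A4,B6).
So the longest common subsequence has length 4.

4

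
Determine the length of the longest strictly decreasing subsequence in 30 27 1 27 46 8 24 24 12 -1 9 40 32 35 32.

Let dp[i] be the longest decreasing subsequence ending at position i. Then dp = [1, 2, 3, 2, 1, 3, 3, 3, 4, 5, 5, 2, 3, 3, 4].
The maximum is 5; one witness is 30, 27, 24, 12, -1 at positions 1,2,7,9,10.

5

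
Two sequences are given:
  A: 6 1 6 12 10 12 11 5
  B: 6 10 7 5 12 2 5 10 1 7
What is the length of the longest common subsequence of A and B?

A longest common subsequence is 6, 10, 12, 5 (length 4); the LCS DP confirms no longer common subsequence exists.

4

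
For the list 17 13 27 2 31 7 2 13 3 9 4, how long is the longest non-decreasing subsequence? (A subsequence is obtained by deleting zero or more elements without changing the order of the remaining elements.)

4

One longest non-decreasing subsequence is 2, 2, 3, 9 (positions 4,7,9,10), of length 4; no longer one exists.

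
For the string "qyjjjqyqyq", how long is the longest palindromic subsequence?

Using dp[i][j] = 2 + dp[i+1][j−1] if the ends match, else max(dp[i+1][j], dp[i][j−1]):
dp[1][10] = 7. A witness is qyqyqyq at positions 1,2,6,7,8,9,10.

7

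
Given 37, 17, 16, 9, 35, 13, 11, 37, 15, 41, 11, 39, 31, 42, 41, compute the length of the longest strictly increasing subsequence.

Scanning left to right, the best length ending at each element is: 37→1, 17→1, 16→1, 9→1, 35→2, 13→2, 11→2, 37→3, 15→3, 41→4, 11→2, 39→4, 31→4, 42→5, 41→5.
So the longest increasing subsequence has length 5, e.g. 17, 35, 37, 41, 42.

5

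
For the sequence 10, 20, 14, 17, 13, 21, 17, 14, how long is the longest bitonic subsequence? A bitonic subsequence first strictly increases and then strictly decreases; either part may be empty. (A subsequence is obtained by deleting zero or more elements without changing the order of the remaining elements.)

6

Let inc[i] be the LIS ending at i and dec[i] the longest strictly decreasing subsequence starting at i. inc = [1, 2, 2, 3, 2, 4, 3, 3], dec = [1, 3, 2, 2, 1, 3, 2, 1].
max_i inc[i]+dec[i]−1 = 6, with one witness 10, 14, 17, 21, 17, 14.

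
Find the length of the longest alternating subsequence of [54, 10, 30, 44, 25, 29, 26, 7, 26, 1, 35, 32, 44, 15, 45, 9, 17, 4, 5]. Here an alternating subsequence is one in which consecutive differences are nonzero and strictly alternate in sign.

A longest alternating subsequence is 54, 10, 30, 25, 29, 7, 26, 1, 35, 32, 44, 15, 45, 9, 17, 4, 5 (positions 1,2,3,5,6,8,9,10,11,12,13,14,15,16,17,18,19); its 16 consecutive differences strictly alternate in sign, and length 17 is optimal.

17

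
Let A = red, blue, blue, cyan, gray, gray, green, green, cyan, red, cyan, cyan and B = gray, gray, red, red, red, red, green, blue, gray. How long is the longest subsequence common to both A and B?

Backtracking the LCS table gives one alignment: red (A1,B6) → blue (A3,B8) → gray (A6,B9).
So the longest common subsequence has length 3.

3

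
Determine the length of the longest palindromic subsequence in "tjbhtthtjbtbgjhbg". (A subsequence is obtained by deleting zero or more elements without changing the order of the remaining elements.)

Using dp[i][j] = 2 + dp[i+1][j−1] if the ends match, else max(dp[i+1][j], dp[i][j−1]):
dp[1][17] = 9. A witness is bhjbtbjhb at positions 3,4,9,10,11,12,14,15,16.

9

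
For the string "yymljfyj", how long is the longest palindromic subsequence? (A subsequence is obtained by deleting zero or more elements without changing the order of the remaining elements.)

One longest palindromic subsequence is jyj (positions 5,7,8); it reads the same forward and backward, and the interval DP gives dp[1][8] = 3.

3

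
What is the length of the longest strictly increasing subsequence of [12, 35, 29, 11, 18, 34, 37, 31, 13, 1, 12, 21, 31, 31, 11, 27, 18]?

4

Scanning left to right, the best length ending at each element is: 12→1, 35→2, 29→2, 11→1, 18→2, 34→3, 37→4, 31→3, 13→2, 1→1, 12→2, 21→3, 31→4, 31→4, 11→2, 27→4, 18→3.
So the longest increasing subsequence has length 4, e.g. 12, 29, 34, 37.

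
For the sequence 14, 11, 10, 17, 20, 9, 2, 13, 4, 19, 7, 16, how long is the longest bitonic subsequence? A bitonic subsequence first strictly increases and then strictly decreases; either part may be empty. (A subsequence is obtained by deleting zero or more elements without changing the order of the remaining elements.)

One longest bitonic subsequence is 14, 11, 10, 9, 7 (positions 1,2,3,6,11): it rises to 14 then falls. Length 5 is optimal.

5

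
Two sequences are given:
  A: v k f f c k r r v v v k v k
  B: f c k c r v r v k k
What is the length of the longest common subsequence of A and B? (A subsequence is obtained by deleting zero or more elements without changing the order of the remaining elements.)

8

Backtracking the LCS table gives one alignment: f (A4,B1) → c (A5,B2) → k (A6,B3) → r (A7,B5) → r (A8,B7) → v (A11,B8) → k (A12,B9) → k (A14,B10).
So the longest common subsequence has length 8.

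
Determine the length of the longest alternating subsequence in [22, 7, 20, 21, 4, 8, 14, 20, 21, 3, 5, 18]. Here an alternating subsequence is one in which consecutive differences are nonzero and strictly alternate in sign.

A longest alternating subsequence is 22, 7, 20, 4, 8, 3, 5 (positions 1,2,3,5,6,10,11); its 6 consecutive differences strictly alternate in sign, and length 7 is optimal.

7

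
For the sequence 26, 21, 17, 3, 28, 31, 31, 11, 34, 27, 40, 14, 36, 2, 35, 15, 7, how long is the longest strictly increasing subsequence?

Scanning left to right, the best length ending at each element is: 26→1, 21→1, 17→1, 3→1, 28→2, 31→3, 31→3, 11→2, 34→4, 27→3, 40→5, 14→3, 36→5, 2→1, 35→5, 15→4, 7→2.
So the longest increasing subsequence has length 5, e.g. 26, 28, 31, 34, 40.

5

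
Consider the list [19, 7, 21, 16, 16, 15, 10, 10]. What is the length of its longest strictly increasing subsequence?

Let dp[i] be the longest increasing subsequence ending at position i. Then dp = [1, 1, 2, 2, 2, 2, 2, 2].
The maximum is 2; one witness is 19, 21 at positions 1,3.

2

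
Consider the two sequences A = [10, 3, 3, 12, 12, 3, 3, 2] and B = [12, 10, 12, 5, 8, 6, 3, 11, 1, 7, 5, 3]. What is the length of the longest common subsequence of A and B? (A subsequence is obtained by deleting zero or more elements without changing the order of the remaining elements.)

A longest common subsequence is 10, 12, 3, 3 (length 4); the LCS DP confirms no longer common subsequence exists.

4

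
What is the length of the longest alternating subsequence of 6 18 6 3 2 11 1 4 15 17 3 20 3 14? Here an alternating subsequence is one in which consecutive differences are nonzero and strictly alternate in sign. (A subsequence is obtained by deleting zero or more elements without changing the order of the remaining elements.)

A longest alternating subsequence is 6, 18, 6, 11, 1, 4, 3, 20, 3, 14 (positions 1,2,3,6,7,8,11,12,13,14); its 9 consecutive differences strictly alternate in sign, and length 10 is optimal.

10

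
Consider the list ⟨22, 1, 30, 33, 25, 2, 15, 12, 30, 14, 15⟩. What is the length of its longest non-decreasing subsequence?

5

Scanning left to right, the best length ending at each element is: 22→1, 1→1, 30→2, 33→3, 25→2, 2→2, 15→3, 12→3, 30→4, 14→4, 15→5.
So the longest non-decreasing subsequence has length 5, e.g. 1, 2, 12, 14, 15.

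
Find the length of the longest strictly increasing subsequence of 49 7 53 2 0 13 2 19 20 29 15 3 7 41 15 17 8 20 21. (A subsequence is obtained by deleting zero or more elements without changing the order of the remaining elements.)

8

Scanning left to right, the best length ending at each element is: 49→1, 7→1, 53→2, 2→1, 0→1, 13→2, 2→2, 19→3, 20→4, 29→5, 15→3, 3→3, 7→4, 41→6, 15→5, 17→6, 8→5, 20→7, 21→8.
So the longest increasing subsequence has length 8, e.g. 0, 2, 3, 7, 15, 17, 20, 21.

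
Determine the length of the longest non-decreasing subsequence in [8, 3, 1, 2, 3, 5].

4

Scanning left to right, the best length ending at each element is: 8→1, 3→1, 1→1, 2→2, 3→3, 5→4.
So the longest non-decreasing subsequence has length 4, e.g. 1, 2, 3, 5.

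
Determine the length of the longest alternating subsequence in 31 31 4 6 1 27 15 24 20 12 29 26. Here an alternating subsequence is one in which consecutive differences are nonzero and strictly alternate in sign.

10

Track the best alternating length ending on an up-step vs a down-step at each position: up/down = 1/1, 1/1, 1/2, 3/2, 1/4, 5/2, 5/6, 7/6, 7/8, 5/8, 9/2, 9/10.
The maximum over both is 10; one such subsequence is 31, 4, 6, 1, 27, 15, 24, 20, 29, 26.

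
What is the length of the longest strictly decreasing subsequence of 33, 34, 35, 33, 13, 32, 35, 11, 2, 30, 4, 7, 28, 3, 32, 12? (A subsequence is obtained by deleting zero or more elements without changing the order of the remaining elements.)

6

Let dp[i] be the longest decreasing subsequence ending at position i. Then dp = [1, 1, 1, 2, 3, 3, 1, 4, 5, 4, 5, 5, 5, 6, 3, 6].
The maximum is 6; one witness is 34, 33, 13, 11, 4, 3 at positions 2,4,5,8,11,14.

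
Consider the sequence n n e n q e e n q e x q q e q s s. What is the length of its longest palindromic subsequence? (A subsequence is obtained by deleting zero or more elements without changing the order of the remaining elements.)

Using dp[i][j] = 2 + dp[i+1][j−1] if the ends match, else max(dp[i+1][j], dp[i][j−1]):
dp[1][17] = 7. A witness is qeqqqeq at positions 5,6,9,12,13,14,15.

7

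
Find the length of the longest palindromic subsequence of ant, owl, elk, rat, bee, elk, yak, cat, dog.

3

One longest palindromic subsequence is elk bee elk (positions 3,5,6); it reads the same forward and backward, and the interval DP gives dp[1][9] = 3.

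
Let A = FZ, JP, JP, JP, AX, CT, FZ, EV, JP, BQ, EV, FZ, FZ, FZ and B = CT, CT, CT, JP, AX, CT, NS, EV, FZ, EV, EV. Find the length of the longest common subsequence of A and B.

6

A longest common subsequence is JP, AX, CT, FZ, EV, EV (length 6); the LCS DP confirms no longer common subsequence exists.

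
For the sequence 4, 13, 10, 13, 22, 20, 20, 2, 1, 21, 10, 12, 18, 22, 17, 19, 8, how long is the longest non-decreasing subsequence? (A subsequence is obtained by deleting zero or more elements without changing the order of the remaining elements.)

Scanning left to right, the best length ending at each element is: 4→1, 13→2, 10→2, 13→3, 22→4, 20→4, 20→5, 2→1, 1→1, 21→6, 10→3, 12→4, 18→5, 22→7, 17→5, 19→6, 8→2.
So the longest non-decreasing subsequence has length 7, e.g. 4, 13, 13, 20, 20, 21, 22.

7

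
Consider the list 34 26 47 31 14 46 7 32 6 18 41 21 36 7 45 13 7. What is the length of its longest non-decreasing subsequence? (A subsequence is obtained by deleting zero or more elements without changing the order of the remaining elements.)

One longest non-decreasing subsequence is 26, 31, 32, 41, 45 (positions 2,4,8,11,15), of length 5; no longer one exists.

5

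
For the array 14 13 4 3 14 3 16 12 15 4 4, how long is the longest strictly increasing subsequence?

Scanning left to right, the best length ending at each element is: 14→1, 13→1, 4→1, 3→1, 14→2, 3→1, 16→3, 12→2, 15→3, 4→2, 4→2.
So the longest increasing subsequence has length 3, e.g. 13, 14, 16.

3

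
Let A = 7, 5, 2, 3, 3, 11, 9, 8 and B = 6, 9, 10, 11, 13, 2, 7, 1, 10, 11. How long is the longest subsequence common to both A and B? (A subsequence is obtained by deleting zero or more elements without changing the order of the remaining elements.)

2

Backtracking the LCS table gives one alignment: 7 (A1,B7) → 11 (A6,B10).
So the longest common subsequence has length 2.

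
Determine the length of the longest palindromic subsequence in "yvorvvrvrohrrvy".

11

Using dp[i][j] = 2 + dp[i+1][j−1] if the ends match, else max(dp[i+1][j], dp[i][j−1]):
dp[1][15] = 11. A witness is yvorvrvrovy at positions 1,2,3,4,5,7,8,9,10,14,15.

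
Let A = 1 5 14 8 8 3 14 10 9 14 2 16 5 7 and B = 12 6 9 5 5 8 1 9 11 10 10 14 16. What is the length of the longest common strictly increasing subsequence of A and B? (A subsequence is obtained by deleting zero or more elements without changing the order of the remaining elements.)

5

For each value that appears in both, track the longest common increasing run ending there.
The best achievable length is 5; one witness is 5, 8, 9, 14, 16 (A-positions 2,4,9,10,12, B-positions 4,6,8,12,13).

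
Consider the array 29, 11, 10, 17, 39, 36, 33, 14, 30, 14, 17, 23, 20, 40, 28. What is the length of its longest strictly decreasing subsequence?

Let dp[i] be the longest decreasing subsequence ending at position i. Then dp = [1, 2, 3, 2, 1, 2, 3, 4, 4, 5, 5, 5, 6, 1, 5].
The maximum is 6; one witness is 39, 36, 33, 30, 23, 20 at positions 5,6,7,9,12,13.

6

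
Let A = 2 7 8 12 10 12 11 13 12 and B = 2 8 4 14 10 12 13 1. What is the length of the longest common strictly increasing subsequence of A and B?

5

For each value that appears in both, track the longest common increasing run ending there.
The best achievable length is 5; one witness is 2, 8, 10, 12, 13 (A-positions 1,3,5,6,8, B-positions 1,2,5,6,7).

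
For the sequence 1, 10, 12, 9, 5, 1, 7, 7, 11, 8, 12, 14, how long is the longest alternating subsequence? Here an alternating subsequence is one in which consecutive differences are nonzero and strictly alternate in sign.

6

A longest alternating subsequence is 1, 10, 9, 11, 8, 12 (positions 1,2,4,9,10,11); its 5 consecutive differences strictly alternate in sign, and length 6 is optimal.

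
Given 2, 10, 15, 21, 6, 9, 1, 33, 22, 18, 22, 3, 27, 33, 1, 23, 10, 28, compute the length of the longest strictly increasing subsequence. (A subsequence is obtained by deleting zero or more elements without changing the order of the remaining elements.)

Let dp[i] be the longest increasing subsequence ending at position i. Then dp = [1, 2, 3, 4, 2, 3, 1, 5, 5, 4, 5, 2, 6, 7, 1, 6, 4, 7].
The maximum is 7; one witness is 2, 10, 15, 21, 22, 27, 33 at positions 1,2,3,4,9,13,14.

7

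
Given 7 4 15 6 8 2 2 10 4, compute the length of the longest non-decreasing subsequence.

4

Let dp[i] be the longest non-decreasing subsequence ending at position i. Then dp = [1, 1, 2, 2, 3, 1, 2, 4, 3].
The maximum is 4; one witness is 4, 6, 8, 10 at positions 2,4,5,8.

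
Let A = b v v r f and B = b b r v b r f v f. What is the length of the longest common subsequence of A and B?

Backtracking the LCS table gives one alignment: b (A1,B2) → v (A2,B4) → v (A3,B8) → f (A5,B9).
So the longest common subsequence has length 4.

4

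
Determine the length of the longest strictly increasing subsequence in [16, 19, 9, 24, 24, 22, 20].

Let dp[i] be the longest increasing subsequence ending at position i. Then dp = [1, 2, 1, 3, 3, 3, 3].
The maximum is 3; one witness is 16, 19, 24 at positions 1,2,4.

3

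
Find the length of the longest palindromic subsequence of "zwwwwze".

6

Using dp[i][j] = 2 + dp[i+1][j−1] if the ends match, else max(dp[i+1][j], dp[i][j−1]):
dp[1][7] = 6. A witness is zwwwwz at positions 1,2,3,4,5,6.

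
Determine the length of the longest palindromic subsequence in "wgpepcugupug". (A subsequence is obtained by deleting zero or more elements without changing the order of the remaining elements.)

7

One longest palindromic subsequence is gpugupg (positions 2,5,7,8,9,10,12); it reads the same forward and backward, and the interval DP gives dp[1][12] = 7.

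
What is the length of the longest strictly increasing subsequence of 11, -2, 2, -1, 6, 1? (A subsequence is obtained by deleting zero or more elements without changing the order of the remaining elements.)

One longest increasing subsequence is -2, 2, 6 (positions 2,3,5), of length 3; no longer one exists.

3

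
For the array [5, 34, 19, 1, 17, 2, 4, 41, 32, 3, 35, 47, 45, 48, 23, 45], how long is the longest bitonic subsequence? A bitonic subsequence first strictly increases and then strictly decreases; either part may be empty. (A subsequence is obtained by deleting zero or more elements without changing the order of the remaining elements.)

One longest bitonic subsequence is 1, 2, 4, 32, 35, 47, 45, 23 (positions 4,6,7,9,11,12,13,15): it rises to 47 then falls. Length 8 is optimal.

8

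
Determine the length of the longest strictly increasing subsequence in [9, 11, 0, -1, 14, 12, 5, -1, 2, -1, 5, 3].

Scanning left to right, the best length ending at each element is: 9→1, 11→2, 0→1, -1→1, 14→3, 12→3, 5→2, -1→1, 2→2, -1→1, 5→3, 3→3.
So the longest increasing subsequence has length 3, e.g. 9, 11, 14.

3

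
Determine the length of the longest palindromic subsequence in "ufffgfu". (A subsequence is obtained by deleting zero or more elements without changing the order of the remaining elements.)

Using dp[i][j] = 2 + dp[i+1][j−1] if the ends match, else max(dp[i+1][j], dp[i][j−1]):
dp[1][7] = 6. A witness is uffffu at positions 1,2,3,4,6,7.

6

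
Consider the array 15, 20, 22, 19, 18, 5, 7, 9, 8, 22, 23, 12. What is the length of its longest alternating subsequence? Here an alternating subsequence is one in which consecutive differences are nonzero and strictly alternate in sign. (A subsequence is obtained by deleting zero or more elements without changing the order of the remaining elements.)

7

A longest alternating subsequence is 15, 20, 5, 9, 8, 22, 12 (positions 1,2,6,8,9,10,12); its 6 consecutive differences strictly alternate in sign, and length 7 is optimal.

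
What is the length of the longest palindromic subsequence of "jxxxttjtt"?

One longest palindromic subsequence is ttjtt (positions 5,6,7,8,9); it reads the same forward and backward, and the interval DP gives dp[1][9] = 5.

5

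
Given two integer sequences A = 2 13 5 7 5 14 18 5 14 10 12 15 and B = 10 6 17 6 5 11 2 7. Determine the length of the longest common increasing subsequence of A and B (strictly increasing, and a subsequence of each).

2

A longest common strictly increasing subsequence is 5, 7 (length 2); it appears in order in both A and B, and no longer such subsequence exists.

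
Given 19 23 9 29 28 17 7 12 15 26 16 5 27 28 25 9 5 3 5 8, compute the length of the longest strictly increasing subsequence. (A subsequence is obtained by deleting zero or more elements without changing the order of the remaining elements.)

Let dp[i] be the longest increasing subsequence ending at position i. Then dp = [1, 2, 1, 3, 3, 2, 1, 2, 3, 4, 4, 1, 5, 6, 5, 2, 1, 1, 2, 3].
The maximum is 6; one witness is 9, 12, 15, 26, 27, 28 at positions 3,8,9,10,13,14.

6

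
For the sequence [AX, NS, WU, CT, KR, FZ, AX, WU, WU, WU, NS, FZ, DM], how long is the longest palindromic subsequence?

Using dp[i][j] = 2 + dp[i+1][j−1] if the ends match, else max(dp[i+1][j], dp[i][j−1]):
dp[1][13] = 6. A witness is NS WU WU WU WU NS at positions 2,3,8,9,10,11.

6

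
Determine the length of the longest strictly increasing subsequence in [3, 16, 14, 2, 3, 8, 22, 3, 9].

Scanning left to right, the best length ending at each element is: 3→1, 16→2, 14→2, 2→1, 3→2, 8→3, 22→4, 3→2, 9→4.
So the longest increasing subsequence has length 4, e.g. 2, 3, 8, 22.

4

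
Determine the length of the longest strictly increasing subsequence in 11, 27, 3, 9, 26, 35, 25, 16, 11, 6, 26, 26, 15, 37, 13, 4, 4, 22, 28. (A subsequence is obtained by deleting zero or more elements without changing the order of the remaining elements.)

6

Scanning left to right, the best length ending at each element is: 11→1, 27→2, 3→1, 9→2, 26→3, 35→4, 25→3, 16→3, 11→3, 6→2, 26→4, 26→4, 15→4, 37→5, 13→4, 4→2, 4→2, 22→5, 28→6.
So the longest increasing subsequence has length 6, e.g. 3, 9, 11, 15, 22, 28.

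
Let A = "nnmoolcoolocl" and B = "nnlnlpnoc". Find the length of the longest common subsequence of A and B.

6

A longest common subsequence is nnlloc (length 6); the LCS DP confirms no longer common subsequence exists.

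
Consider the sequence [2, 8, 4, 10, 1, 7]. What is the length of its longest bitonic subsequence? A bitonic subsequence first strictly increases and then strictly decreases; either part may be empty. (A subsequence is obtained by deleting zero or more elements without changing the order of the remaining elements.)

One longest bitonic subsequence is 2, 8, 4, 1 (positions 1,2,3,5): it rises to 8 then falls. Length 4 is optimal.

4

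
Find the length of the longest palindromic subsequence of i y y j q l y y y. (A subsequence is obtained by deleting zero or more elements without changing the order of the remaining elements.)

One longest palindromic subsequence is yyyyy (positions 2,3,7,8,9); it reads the same forward and backward, and the interval DP gives dp[1][9] = 5.

5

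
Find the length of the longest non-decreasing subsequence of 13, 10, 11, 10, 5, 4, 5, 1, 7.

3

Let dp[i] be the longest non-decreasing subsequence ending at position i. Then dp = [1, 1, 2, 2, 1, 1, 2, 1, 3].
The maximum is 3; one witness is 5, 5, 7 at positions 5,7,9.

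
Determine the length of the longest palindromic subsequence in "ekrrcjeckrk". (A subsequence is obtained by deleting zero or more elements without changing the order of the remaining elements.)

One longest palindromic subsequence is krcecrk (positions 2,3,5,7,8,10,11); it reads the same forward and backward, and the interval DP gives dp[1][11] = 7.

7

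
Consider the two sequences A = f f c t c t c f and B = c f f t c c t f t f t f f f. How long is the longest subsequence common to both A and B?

6

A longest common subsequence is ffcttf (length 6); the LCS DP confirms no longer common subsequence exists.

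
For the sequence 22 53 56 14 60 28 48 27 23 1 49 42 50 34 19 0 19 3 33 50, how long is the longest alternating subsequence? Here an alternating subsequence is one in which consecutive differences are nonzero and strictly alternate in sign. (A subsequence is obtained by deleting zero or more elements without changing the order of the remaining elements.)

Track the best alternating length ending on an up-step vs a down-step at each position: up/down = 1/1, 2/1, 2/1, 1/3, 4/1, 4/5, 6/5, 4/7, 4/7, 1/7, 8/5, 8/9, 10/5, 8/11, 8/11, 1/11, 12/11, 12/13, 14/11, 14/5.
The maximum over both is 14; one such subsequence is 22, 53, 14, 60, 28, 48, 27, 49, 42, 50, 0, 19, 3, 33.

14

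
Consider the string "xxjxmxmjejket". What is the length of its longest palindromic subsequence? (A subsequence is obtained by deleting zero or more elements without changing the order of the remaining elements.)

Using dp[i][j] = 2 + dp[i+1][j−1] if the ends match, else max(dp[i+1][j], dp[i][j−1]):
dp[1][13] = 5. A witness is jmxmj at positions 3,5,6,7,10.

5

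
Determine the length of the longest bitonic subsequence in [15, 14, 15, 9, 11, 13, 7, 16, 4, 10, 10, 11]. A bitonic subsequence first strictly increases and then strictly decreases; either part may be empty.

One longest bitonic subsequence is 15, 14, 13, 7, 4 (positions 1,2,6,7,9): it rises to 15 then falls. Length 5 is optimal.

5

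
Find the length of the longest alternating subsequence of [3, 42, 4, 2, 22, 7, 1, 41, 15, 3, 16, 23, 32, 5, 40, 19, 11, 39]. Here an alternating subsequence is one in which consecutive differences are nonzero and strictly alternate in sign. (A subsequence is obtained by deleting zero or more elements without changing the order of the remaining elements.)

12

Track the best alternating length ending on an up-step vs a down-step at each position: up/down = 1/1, 2/1, 2/3, 1/3, 4/3, 4/5, 1/5, 6/3, 6/7, 6/7, 8/7, 8/7, 8/7, 8/9, 10/7, 10/11, 10/11, 12/11.
The maximum over both is 12; one such subsequence is 3, 42, 4, 22, 7, 41, 15, 16, 5, 40, 19, 39.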